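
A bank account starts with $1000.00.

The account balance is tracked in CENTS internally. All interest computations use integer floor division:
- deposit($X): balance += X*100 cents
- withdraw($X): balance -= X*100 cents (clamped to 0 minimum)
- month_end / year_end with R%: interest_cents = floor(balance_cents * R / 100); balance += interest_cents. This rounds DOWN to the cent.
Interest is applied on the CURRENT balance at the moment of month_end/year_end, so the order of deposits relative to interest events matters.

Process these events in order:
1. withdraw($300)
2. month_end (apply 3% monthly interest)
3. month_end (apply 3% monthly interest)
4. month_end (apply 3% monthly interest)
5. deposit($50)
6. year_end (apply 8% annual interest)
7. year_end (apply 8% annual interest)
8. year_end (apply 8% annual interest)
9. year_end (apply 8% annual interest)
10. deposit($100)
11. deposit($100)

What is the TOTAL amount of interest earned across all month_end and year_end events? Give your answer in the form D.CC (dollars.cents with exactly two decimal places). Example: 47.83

After 1 (withdraw($300)): balance=$700.00 total_interest=$0.00
After 2 (month_end (apply 3% monthly interest)): balance=$721.00 total_interest=$21.00
After 3 (month_end (apply 3% monthly interest)): balance=$742.63 total_interest=$42.63
After 4 (month_end (apply 3% monthly interest)): balance=$764.90 total_interest=$64.90
After 5 (deposit($50)): balance=$814.90 total_interest=$64.90
After 6 (year_end (apply 8% annual interest)): balance=$880.09 total_interest=$130.09
After 7 (year_end (apply 8% annual interest)): balance=$950.49 total_interest=$200.49
After 8 (year_end (apply 8% annual interest)): balance=$1026.52 total_interest=$276.52
After 9 (year_end (apply 8% annual interest)): balance=$1108.64 total_interest=$358.64
After 10 (deposit($100)): balance=$1208.64 total_interest=$358.64
After 11 (deposit($100)): balance=$1308.64 total_interest=$358.64

Answer: 358.64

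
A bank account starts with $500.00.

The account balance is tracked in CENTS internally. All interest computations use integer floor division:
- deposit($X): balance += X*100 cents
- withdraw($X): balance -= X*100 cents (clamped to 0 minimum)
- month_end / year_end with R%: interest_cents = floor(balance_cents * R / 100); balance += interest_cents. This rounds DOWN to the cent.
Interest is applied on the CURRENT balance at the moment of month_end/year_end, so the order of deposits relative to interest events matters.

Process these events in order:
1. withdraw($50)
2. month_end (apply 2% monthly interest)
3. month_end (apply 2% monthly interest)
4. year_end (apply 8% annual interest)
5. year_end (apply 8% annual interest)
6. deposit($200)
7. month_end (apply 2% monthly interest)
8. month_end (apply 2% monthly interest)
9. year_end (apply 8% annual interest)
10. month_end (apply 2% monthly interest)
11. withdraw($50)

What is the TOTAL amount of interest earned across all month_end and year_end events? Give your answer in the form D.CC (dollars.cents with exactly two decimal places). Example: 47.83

Answer: 205.07

Derivation:
After 1 (withdraw($50)): balance=$450.00 total_interest=$0.00
After 2 (month_end (apply 2% monthly interest)): balance=$459.00 total_interest=$9.00
After 3 (month_end (apply 2% monthly interest)): balance=$468.18 total_interest=$18.18
After 4 (year_end (apply 8% annual interest)): balance=$505.63 total_interest=$55.63
After 5 (year_end (apply 8% annual interest)): balance=$546.08 total_interest=$96.08
After 6 (deposit($200)): balance=$746.08 total_interest=$96.08
After 7 (month_end (apply 2% monthly interest)): balance=$761.00 total_interest=$111.00
After 8 (month_end (apply 2% monthly interest)): balance=$776.22 total_interest=$126.22
After 9 (year_end (apply 8% annual interest)): balance=$838.31 total_interest=$188.31
After 10 (month_end (apply 2% monthly interest)): balance=$855.07 total_interest=$205.07
After 11 (withdraw($50)): balance=$805.07 total_interest=$205.07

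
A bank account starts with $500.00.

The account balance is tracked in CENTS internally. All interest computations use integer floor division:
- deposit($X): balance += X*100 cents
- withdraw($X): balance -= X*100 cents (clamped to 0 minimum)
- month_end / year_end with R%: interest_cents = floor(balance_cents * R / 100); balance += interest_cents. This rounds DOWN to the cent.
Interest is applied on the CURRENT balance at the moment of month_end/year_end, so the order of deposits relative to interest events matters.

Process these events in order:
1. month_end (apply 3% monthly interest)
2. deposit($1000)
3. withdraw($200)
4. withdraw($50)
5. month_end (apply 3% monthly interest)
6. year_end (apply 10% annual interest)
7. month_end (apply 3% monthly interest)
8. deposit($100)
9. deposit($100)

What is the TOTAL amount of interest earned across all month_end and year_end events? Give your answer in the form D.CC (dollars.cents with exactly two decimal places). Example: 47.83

Answer: 226.23

Derivation:
After 1 (month_end (apply 3% monthly interest)): balance=$515.00 total_interest=$15.00
After 2 (deposit($1000)): balance=$1515.00 total_interest=$15.00
After 3 (withdraw($200)): balance=$1315.00 total_interest=$15.00
After 4 (withdraw($50)): balance=$1265.00 total_interest=$15.00
After 5 (month_end (apply 3% monthly interest)): balance=$1302.95 total_interest=$52.95
After 6 (year_end (apply 10% annual interest)): balance=$1433.24 total_interest=$183.24
After 7 (month_end (apply 3% monthly interest)): balance=$1476.23 total_interest=$226.23
After 8 (deposit($100)): balance=$1576.23 total_interest=$226.23
After 9 (deposit($100)): balance=$1676.23 total_interest=$226.23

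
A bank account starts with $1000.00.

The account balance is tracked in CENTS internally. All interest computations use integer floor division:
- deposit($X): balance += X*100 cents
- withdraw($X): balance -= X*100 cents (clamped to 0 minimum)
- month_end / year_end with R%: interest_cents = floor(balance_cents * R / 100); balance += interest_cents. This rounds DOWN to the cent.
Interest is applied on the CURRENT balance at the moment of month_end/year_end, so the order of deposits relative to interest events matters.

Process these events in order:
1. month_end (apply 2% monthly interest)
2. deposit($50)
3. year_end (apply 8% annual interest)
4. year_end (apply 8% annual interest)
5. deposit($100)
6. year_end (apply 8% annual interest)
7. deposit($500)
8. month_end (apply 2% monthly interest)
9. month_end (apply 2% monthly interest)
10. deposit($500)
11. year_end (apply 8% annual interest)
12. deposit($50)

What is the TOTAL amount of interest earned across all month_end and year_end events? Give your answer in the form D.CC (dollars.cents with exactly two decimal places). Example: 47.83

After 1 (month_end (apply 2% monthly interest)): balance=$1020.00 total_interest=$20.00
After 2 (deposit($50)): balance=$1070.00 total_interest=$20.00
After 3 (year_end (apply 8% annual interest)): balance=$1155.60 total_interest=$105.60
After 4 (year_end (apply 8% annual interest)): balance=$1248.04 total_interest=$198.04
After 5 (deposit($100)): balance=$1348.04 total_interest=$198.04
After 6 (year_end (apply 8% annual interest)): balance=$1455.88 total_interest=$305.88
After 7 (deposit($500)): balance=$1955.88 total_interest=$305.88
After 8 (month_end (apply 2% monthly interest)): balance=$1994.99 total_interest=$344.99
After 9 (month_end (apply 2% monthly interest)): balance=$2034.88 total_interest=$384.88
After 10 (deposit($500)): balance=$2534.88 total_interest=$384.88
After 11 (year_end (apply 8% annual interest)): balance=$2737.67 total_interest=$587.67
After 12 (deposit($50)): balance=$2787.67 total_interest=$587.67

Answer: 587.67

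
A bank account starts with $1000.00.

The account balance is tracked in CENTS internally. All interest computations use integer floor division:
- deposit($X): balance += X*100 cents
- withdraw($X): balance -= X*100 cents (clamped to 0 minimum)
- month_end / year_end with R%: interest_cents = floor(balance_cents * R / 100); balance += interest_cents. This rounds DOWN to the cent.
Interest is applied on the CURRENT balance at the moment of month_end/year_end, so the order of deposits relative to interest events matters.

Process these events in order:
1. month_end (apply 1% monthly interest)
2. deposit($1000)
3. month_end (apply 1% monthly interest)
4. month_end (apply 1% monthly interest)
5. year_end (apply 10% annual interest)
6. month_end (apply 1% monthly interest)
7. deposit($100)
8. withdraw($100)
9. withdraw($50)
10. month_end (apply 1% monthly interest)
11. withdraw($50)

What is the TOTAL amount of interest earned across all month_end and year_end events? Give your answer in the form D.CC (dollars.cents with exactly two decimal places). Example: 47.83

Answer: 300.26

Derivation:
After 1 (month_end (apply 1% monthly interest)): balance=$1010.00 total_interest=$10.00
After 2 (deposit($1000)): balance=$2010.00 total_interest=$10.00
After 3 (month_end (apply 1% monthly interest)): balance=$2030.10 total_interest=$30.10
After 4 (month_end (apply 1% monthly interest)): balance=$2050.40 total_interest=$50.40
After 5 (year_end (apply 10% annual interest)): balance=$2255.44 total_interest=$255.44
After 6 (month_end (apply 1% monthly interest)): balance=$2277.99 total_interest=$277.99
After 7 (deposit($100)): balance=$2377.99 total_interest=$277.99
After 8 (withdraw($100)): balance=$2277.99 total_interest=$277.99
After 9 (withdraw($50)): balance=$2227.99 total_interest=$277.99
After 10 (month_end (apply 1% monthly interest)): balance=$2250.26 total_interest=$300.26
After 11 (withdraw($50)): balance=$2200.26 total_interest=$300.26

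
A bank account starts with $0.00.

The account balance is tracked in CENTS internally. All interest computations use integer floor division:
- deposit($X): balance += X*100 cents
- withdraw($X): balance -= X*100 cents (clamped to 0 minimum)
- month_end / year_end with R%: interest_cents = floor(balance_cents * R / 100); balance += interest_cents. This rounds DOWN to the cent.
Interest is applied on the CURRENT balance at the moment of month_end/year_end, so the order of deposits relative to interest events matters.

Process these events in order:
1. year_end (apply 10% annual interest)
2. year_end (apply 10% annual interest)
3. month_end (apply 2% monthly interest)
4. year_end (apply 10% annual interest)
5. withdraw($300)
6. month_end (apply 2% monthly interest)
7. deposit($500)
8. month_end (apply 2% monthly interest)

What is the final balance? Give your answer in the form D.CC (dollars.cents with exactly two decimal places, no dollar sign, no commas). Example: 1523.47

Answer: 510.00

Derivation:
After 1 (year_end (apply 10% annual interest)): balance=$0.00 total_interest=$0.00
After 2 (year_end (apply 10% annual interest)): balance=$0.00 total_interest=$0.00
After 3 (month_end (apply 2% monthly interest)): balance=$0.00 total_interest=$0.00
After 4 (year_end (apply 10% annual interest)): balance=$0.00 total_interest=$0.00
After 5 (withdraw($300)): balance=$0.00 total_interest=$0.00
After 6 (month_end (apply 2% monthly interest)): balance=$0.00 total_interest=$0.00
After 7 (deposit($500)): balance=$500.00 total_interest=$0.00
After 8 (month_end (apply 2% monthly interest)): balance=$510.00 total_interest=$10.00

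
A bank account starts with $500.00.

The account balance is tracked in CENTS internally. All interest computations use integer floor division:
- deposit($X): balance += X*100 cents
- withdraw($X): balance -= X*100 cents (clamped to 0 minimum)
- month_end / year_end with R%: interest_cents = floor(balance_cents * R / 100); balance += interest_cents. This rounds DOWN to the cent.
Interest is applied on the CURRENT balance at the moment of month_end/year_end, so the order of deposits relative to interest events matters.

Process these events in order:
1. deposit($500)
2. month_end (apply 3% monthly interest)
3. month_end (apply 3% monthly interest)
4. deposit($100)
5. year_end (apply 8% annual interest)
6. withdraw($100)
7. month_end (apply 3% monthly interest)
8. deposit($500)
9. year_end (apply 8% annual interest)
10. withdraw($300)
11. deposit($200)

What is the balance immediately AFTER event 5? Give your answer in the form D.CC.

After 1 (deposit($500)): balance=$1000.00 total_interest=$0.00
After 2 (month_end (apply 3% monthly interest)): balance=$1030.00 total_interest=$30.00
After 3 (month_end (apply 3% monthly interest)): balance=$1060.90 total_interest=$60.90
After 4 (deposit($100)): balance=$1160.90 total_interest=$60.90
After 5 (year_end (apply 8% annual interest)): balance=$1253.77 total_interest=$153.77

Answer: 1253.77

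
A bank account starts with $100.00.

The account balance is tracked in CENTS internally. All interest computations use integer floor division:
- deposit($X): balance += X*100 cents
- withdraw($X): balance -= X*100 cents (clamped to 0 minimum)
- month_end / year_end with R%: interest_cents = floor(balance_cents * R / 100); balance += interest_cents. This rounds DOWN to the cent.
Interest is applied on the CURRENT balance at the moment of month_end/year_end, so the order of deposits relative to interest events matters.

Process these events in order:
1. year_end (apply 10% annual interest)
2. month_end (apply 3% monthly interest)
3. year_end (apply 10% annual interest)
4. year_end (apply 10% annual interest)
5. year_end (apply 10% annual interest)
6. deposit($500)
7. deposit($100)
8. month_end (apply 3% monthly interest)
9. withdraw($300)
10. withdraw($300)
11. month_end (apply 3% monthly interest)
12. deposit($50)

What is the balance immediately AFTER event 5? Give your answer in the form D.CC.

Answer: 150.79

Derivation:
After 1 (year_end (apply 10% annual interest)): balance=$110.00 total_interest=$10.00
After 2 (month_end (apply 3% monthly interest)): balance=$113.30 total_interest=$13.30
After 3 (year_end (apply 10% annual interest)): balance=$124.63 total_interest=$24.63
After 4 (year_end (apply 10% annual interest)): balance=$137.09 total_interest=$37.09
After 5 (year_end (apply 10% annual interest)): balance=$150.79 total_interest=$50.79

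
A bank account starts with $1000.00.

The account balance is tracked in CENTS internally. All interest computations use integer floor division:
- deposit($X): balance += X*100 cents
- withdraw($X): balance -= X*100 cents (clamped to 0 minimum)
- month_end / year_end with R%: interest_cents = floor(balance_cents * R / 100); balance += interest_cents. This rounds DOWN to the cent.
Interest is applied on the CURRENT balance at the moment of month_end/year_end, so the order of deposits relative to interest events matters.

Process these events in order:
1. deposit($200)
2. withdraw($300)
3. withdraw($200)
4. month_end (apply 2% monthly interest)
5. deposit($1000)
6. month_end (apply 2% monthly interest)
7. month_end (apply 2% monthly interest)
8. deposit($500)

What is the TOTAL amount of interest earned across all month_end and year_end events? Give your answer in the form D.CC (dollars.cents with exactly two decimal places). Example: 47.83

After 1 (deposit($200)): balance=$1200.00 total_interest=$0.00
After 2 (withdraw($300)): balance=$900.00 total_interest=$0.00
After 3 (withdraw($200)): balance=$700.00 total_interest=$0.00
After 4 (month_end (apply 2% monthly interest)): balance=$714.00 total_interest=$14.00
After 5 (deposit($1000)): balance=$1714.00 total_interest=$14.00
After 6 (month_end (apply 2% monthly interest)): balance=$1748.28 total_interest=$48.28
After 7 (month_end (apply 2% monthly interest)): balance=$1783.24 total_interest=$83.24
After 8 (deposit($500)): balance=$2283.24 total_interest=$83.24

Answer: 83.24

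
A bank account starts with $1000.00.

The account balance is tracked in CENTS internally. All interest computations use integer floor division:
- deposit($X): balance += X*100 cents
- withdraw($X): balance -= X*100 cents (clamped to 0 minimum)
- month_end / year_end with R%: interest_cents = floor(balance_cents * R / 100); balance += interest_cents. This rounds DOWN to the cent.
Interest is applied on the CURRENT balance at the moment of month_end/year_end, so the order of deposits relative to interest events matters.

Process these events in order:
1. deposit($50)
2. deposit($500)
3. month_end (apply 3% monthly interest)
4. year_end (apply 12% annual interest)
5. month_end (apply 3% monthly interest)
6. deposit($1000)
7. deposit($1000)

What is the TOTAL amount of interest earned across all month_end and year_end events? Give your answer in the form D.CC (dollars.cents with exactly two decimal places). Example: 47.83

After 1 (deposit($50)): balance=$1050.00 total_interest=$0.00
After 2 (deposit($500)): balance=$1550.00 total_interest=$0.00
After 3 (month_end (apply 3% monthly interest)): balance=$1596.50 total_interest=$46.50
After 4 (year_end (apply 12% annual interest)): balance=$1788.08 total_interest=$238.08
After 5 (month_end (apply 3% monthly interest)): balance=$1841.72 total_interest=$291.72
After 6 (deposit($1000)): balance=$2841.72 total_interest=$291.72
After 7 (deposit($1000)): balance=$3841.72 total_interest=$291.72

Answer: 291.72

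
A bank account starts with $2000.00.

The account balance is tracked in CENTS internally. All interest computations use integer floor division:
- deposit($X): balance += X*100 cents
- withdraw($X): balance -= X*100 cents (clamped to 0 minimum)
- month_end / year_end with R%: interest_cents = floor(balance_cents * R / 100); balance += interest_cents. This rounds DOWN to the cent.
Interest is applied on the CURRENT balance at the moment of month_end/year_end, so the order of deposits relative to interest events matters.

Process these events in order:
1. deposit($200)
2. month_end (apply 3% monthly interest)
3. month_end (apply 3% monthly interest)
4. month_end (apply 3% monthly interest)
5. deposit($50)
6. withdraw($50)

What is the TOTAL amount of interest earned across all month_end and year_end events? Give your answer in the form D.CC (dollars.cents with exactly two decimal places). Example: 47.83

Answer: 203.99

Derivation:
After 1 (deposit($200)): balance=$2200.00 total_interest=$0.00
After 2 (month_end (apply 3% monthly interest)): balance=$2266.00 total_interest=$66.00
After 3 (month_end (apply 3% monthly interest)): balance=$2333.98 total_interest=$133.98
After 4 (month_end (apply 3% monthly interest)): balance=$2403.99 total_interest=$203.99
After 5 (deposit($50)): balance=$2453.99 total_interest=$203.99
After 6 (withdraw($50)): balance=$2403.99 total_interest=$203.99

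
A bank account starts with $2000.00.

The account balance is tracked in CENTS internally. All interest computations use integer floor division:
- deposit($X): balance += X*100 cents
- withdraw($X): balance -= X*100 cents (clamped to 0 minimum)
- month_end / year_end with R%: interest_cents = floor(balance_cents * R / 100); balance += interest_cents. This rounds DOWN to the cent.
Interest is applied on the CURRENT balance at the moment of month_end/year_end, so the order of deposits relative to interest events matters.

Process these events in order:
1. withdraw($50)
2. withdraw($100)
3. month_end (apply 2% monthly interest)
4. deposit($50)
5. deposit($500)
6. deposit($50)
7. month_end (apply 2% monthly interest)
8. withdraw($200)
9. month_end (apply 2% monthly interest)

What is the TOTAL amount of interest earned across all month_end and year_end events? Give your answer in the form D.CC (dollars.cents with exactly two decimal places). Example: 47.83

Answer: 133.47

Derivation:
After 1 (withdraw($50)): balance=$1950.00 total_interest=$0.00
After 2 (withdraw($100)): balance=$1850.00 total_interest=$0.00
After 3 (month_end (apply 2% monthly interest)): balance=$1887.00 total_interest=$37.00
After 4 (deposit($50)): balance=$1937.00 total_interest=$37.00
After 5 (deposit($500)): balance=$2437.00 total_interest=$37.00
After 6 (deposit($50)): balance=$2487.00 total_interest=$37.00
After 7 (month_end (apply 2% monthly interest)): balance=$2536.74 total_interest=$86.74
After 8 (withdraw($200)): balance=$2336.74 total_interest=$86.74
After 9 (month_end (apply 2% monthly interest)): balance=$2383.47 total_interest=$133.47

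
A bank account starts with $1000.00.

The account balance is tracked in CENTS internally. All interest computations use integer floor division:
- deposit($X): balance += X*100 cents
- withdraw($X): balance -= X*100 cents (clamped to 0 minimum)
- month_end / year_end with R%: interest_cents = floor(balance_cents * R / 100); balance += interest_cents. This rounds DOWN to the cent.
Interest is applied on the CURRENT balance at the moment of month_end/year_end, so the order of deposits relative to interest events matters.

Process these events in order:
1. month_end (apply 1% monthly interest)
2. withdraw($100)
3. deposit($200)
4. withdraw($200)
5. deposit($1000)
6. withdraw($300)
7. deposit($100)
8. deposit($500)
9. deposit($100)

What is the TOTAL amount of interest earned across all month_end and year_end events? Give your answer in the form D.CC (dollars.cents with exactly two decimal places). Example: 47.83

After 1 (month_end (apply 1% monthly interest)): balance=$1010.00 total_interest=$10.00
After 2 (withdraw($100)): balance=$910.00 total_interest=$10.00
After 3 (deposit($200)): balance=$1110.00 total_interest=$10.00
After 4 (withdraw($200)): balance=$910.00 total_interest=$10.00
After 5 (deposit($1000)): balance=$1910.00 total_interest=$10.00
After 6 (withdraw($300)): balance=$1610.00 total_interest=$10.00
After 7 (deposit($100)): balance=$1710.00 total_interest=$10.00
After 8 (deposit($500)): balance=$2210.00 total_interest=$10.00
After 9 (deposit($100)): balance=$2310.00 total_interest=$10.00

Answer: 10.00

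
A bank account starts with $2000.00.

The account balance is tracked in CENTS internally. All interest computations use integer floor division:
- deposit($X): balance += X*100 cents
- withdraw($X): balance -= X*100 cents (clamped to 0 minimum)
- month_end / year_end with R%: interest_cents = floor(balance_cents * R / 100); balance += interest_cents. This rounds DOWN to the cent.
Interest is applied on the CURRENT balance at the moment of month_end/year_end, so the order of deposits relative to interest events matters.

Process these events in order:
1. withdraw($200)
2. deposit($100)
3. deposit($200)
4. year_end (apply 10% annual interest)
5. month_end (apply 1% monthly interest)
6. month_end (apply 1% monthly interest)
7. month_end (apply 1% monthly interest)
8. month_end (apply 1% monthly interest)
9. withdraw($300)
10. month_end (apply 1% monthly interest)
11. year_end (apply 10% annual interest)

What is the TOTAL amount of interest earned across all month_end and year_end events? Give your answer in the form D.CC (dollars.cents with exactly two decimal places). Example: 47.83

Answer: 537.29

Derivation:
After 1 (withdraw($200)): balance=$1800.00 total_interest=$0.00
After 2 (deposit($100)): balance=$1900.00 total_interest=$0.00
After 3 (deposit($200)): balance=$2100.00 total_interest=$0.00
After 4 (year_end (apply 10% annual interest)): balance=$2310.00 total_interest=$210.00
After 5 (month_end (apply 1% monthly interest)): balance=$2333.10 total_interest=$233.10
After 6 (month_end (apply 1% monthly interest)): balance=$2356.43 total_interest=$256.43
After 7 (month_end (apply 1% monthly interest)): balance=$2379.99 total_interest=$279.99
After 8 (month_end (apply 1% monthly interest)): balance=$2403.78 total_interest=$303.78
After 9 (withdraw($300)): balance=$2103.78 total_interest=$303.78
After 10 (month_end (apply 1% monthly interest)): balance=$2124.81 total_interest=$324.81
After 11 (year_end (apply 10% annual interest)): balance=$2337.29 total_interest=$537.29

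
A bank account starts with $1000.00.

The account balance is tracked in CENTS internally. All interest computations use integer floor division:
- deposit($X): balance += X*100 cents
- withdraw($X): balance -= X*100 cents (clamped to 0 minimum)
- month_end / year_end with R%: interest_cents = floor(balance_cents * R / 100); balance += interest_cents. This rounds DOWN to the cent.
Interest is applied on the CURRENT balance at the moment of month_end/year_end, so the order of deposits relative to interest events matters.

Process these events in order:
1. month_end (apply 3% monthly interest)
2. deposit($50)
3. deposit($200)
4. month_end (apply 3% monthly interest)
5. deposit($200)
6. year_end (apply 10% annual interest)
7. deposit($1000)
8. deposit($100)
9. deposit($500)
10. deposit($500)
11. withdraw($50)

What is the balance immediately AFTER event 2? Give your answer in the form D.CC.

After 1 (month_end (apply 3% monthly interest)): balance=$1030.00 total_interest=$30.00
After 2 (deposit($50)): balance=$1080.00 total_interest=$30.00

Answer: 1080.00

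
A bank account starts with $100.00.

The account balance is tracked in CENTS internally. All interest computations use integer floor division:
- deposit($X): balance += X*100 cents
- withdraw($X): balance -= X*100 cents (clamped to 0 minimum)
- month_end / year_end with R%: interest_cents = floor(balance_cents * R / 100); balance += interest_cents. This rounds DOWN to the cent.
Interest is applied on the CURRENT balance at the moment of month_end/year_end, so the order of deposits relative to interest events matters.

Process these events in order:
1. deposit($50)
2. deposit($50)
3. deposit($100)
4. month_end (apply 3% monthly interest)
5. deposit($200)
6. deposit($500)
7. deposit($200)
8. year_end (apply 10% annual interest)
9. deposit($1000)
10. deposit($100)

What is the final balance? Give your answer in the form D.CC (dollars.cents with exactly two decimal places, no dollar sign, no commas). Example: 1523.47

After 1 (deposit($50)): balance=$150.00 total_interest=$0.00
After 2 (deposit($50)): balance=$200.00 total_interest=$0.00
After 3 (deposit($100)): balance=$300.00 total_interest=$0.00
After 4 (month_end (apply 3% monthly interest)): balance=$309.00 total_interest=$9.00
After 5 (deposit($200)): balance=$509.00 total_interest=$9.00
After 6 (deposit($500)): balance=$1009.00 total_interest=$9.00
After 7 (deposit($200)): balance=$1209.00 total_interest=$9.00
After 8 (year_end (apply 10% annual interest)): balance=$1329.90 total_interest=$129.90
After 9 (deposit($1000)): balance=$2329.90 total_interest=$129.90
After 10 (deposit($100)): balance=$2429.90 total_interest=$129.90

Answer: 2429.90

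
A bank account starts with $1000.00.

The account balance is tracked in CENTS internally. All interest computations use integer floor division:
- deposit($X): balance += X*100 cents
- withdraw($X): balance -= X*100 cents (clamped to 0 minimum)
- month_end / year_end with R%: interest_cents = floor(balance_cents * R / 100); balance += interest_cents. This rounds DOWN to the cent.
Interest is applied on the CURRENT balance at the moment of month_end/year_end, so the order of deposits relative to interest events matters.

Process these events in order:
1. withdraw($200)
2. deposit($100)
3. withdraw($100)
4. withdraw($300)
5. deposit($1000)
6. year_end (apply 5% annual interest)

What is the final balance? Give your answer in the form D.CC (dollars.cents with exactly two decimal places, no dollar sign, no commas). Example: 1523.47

After 1 (withdraw($200)): balance=$800.00 total_interest=$0.00
After 2 (deposit($100)): balance=$900.00 total_interest=$0.00
After 3 (withdraw($100)): balance=$800.00 total_interest=$0.00
After 4 (withdraw($300)): balance=$500.00 total_interest=$0.00
After 5 (deposit($1000)): balance=$1500.00 total_interest=$0.00
After 6 (year_end (apply 5% annual interest)): balance=$1575.00 total_interest=$75.00

Answer: 1575.00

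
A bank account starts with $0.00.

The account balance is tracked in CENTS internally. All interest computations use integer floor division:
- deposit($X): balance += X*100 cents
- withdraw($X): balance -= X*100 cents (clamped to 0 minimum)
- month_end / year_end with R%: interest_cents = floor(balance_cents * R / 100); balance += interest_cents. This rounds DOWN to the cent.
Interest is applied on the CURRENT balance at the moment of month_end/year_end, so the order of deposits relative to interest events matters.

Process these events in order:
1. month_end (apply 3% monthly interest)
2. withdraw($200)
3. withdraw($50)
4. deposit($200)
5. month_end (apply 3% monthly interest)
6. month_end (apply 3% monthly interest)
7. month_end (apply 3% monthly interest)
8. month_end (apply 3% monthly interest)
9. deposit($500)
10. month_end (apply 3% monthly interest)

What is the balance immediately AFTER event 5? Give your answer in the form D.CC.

Answer: 206.00

Derivation:
After 1 (month_end (apply 3% monthly interest)): balance=$0.00 total_interest=$0.00
After 2 (withdraw($200)): balance=$0.00 total_interest=$0.00
After 3 (withdraw($50)): balance=$0.00 total_interest=$0.00
After 4 (deposit($200)): balance=$200.00 total_interest=$0.00
After 5 (month_end (apply 3% monthly interest)): balance=$206.00 total_interest=$6.00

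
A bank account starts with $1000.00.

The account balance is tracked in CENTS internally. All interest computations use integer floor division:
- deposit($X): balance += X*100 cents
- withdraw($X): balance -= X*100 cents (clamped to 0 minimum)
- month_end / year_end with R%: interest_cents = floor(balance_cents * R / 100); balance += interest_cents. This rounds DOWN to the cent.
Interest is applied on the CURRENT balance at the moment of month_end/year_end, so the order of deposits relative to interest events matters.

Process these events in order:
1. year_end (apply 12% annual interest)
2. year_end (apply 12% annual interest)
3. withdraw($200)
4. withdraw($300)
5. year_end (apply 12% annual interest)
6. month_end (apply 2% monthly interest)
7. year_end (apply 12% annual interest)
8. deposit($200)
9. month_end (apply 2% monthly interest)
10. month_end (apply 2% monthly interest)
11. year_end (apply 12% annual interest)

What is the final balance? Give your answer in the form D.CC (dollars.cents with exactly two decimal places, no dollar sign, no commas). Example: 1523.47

After 1 (year_end (apply 12% annual interest)): balance=$1120.00 total_interest=$120.00
After 2 (year_end (apply 12% annual interest)): balance=$1254.40 total_interest=$254.40
After 3 (withdraw($200)): balance=$1054.40 total_interest=$254.40
After 4 (withdraw($300)): balance=$754.40 total_interest=$254.40
After 5 (year_end (apply 12% annual interest)): balance=$844.92 total_interest=$344.92
After 6 (month_end (apply 2% monthly interest)): balance=$861.81 total_interest=$361.81
After 7 (year_end (apply 12% annual interest)): balance=$965.22 total_interest=$465.22
After 8 (deposit($200)): balance=$1165.22 total_interest=$465.22
After 9 (month_end (apply 2% monthly interest)): balance=$1188.52 total_interest=$488.52
After 10 (month_end (apply 2% monthly interest)): balance=$1212.29 total_interest=$512.29
After 11 (year_end (apply 12% annual interest)): balance=$1357.76 total_interest=$657.76

Answer: 1357.76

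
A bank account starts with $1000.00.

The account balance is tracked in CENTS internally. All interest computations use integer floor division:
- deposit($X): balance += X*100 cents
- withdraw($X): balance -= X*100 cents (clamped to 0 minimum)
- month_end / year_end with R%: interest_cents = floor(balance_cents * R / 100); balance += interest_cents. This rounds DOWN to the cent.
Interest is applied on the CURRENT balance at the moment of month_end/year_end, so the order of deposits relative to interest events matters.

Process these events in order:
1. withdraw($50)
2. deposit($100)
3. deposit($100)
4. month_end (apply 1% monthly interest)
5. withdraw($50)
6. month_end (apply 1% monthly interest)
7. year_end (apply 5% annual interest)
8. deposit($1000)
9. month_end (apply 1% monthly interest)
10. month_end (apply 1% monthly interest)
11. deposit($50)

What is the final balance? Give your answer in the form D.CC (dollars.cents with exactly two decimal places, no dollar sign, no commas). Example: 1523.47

Answer: 2272.52

Derivation:
After 1 (withdraw($50)): balance=$950.00 total_interest=$0.00
After 2 (deposit($100)): balance=$1050.00 total_interest=$0.00
After 3 (deposit($100)): balance=$1150.00 total_interest=$0.00
After 4 (month_end (apply 1% monthly interest)): balance=$1161.50 total_interest=$11.50
After 5 (withdraw($50)): balance=$1111.50 total_interest=$11.50
After 6 (month_end (apply 1% monthly interest)): balance=$1122.61 total_interest=$22.61
After 7 (year_end (apply 5% annual interest)): balance=$1178.74 total_interest=$78.74
After 8 (deposit($1000)): balance=$2178.74 total_interest=$78.74
After 9 (month_end (apply 1% monthly interest)): balance=$2200.52 total_interest=$100.52
After 10 (month_end (apply 1% monthly interest)): balance=$2222.52 total_interest=$122.52
After 11 (deposit($50)): balance=$2272.52 total_interest=$122.52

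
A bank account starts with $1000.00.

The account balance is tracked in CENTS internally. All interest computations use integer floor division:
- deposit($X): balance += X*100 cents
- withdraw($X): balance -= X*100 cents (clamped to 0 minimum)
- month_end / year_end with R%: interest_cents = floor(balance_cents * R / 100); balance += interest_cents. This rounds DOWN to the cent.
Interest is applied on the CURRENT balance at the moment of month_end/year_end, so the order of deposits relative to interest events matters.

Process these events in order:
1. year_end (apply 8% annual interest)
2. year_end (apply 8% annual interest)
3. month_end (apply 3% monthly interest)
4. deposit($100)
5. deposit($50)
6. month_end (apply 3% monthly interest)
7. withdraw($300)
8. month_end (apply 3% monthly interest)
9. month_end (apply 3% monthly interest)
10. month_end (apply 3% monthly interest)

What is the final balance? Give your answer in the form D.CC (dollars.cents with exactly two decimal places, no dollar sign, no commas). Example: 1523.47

After 1 (year_end (apply 8% annual interest)): balance=$1080.00 total_interest=$80.00
After 2 (year_end (apply 8% annual interest)): balance=$1166.40 total_interest=$166.40
After 3 (month_end (apply 3% monthly interest)): balance=$1201.39 total_interest=$201.39
After 4 (deposit($100)): balance=$1301.39 total_interest=$201.39
After 5 (deposit($50)): balance=$1351.39 total_interest=$201.39
After 6 (month_end (apply 3% monthly interest)): balance=$1391.93 total_interest=$241.93
After 7 (withdraw($300)): balance=$1091.93 total_interest=$241.93
After 8 (month_end (apply 3% monthly interest)): balance=$1124.68 total_interest=$274.68
After 9 (month_end (apply 3% monthly interest)): balance=$1158.42 total_interest=$308.42
After 10 (month_end (apply 3% monthly interest)): balance=$1193.17 total_interest=$343.17

Answer: 1193.17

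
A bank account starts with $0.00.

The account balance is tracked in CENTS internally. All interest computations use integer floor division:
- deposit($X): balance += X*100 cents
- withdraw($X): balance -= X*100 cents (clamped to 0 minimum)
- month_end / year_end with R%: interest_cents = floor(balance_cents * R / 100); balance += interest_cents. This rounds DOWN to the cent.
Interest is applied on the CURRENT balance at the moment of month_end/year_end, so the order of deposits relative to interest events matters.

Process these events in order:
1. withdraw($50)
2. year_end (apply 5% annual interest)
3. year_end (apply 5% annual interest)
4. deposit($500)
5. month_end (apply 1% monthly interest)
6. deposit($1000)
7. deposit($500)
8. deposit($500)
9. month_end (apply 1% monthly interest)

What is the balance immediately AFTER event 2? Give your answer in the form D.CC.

Answer: 0.00

Derivation:
After 1 (withdraw($50)): balance=$0.00 total_interest=$0.00
After 2 (year_end (apply 5% annual interest)): balance=$0.00 total_interest=$0.00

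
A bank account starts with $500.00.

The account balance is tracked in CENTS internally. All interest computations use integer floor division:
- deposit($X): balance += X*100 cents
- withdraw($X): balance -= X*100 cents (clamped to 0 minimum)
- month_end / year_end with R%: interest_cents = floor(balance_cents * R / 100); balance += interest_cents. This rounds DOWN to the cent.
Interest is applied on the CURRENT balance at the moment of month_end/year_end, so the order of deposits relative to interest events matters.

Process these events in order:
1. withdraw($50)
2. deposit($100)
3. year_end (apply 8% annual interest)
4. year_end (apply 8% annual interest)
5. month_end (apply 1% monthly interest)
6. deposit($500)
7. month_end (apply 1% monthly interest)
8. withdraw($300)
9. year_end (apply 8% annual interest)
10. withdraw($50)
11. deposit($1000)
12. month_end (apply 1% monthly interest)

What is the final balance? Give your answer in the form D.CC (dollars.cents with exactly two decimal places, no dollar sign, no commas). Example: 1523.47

Answer: 1896.93

Derivation:
After 1 (withdraw($50)): balance=$450.00 total_interest=$0.00
After 2 (deposit($100)): balance=$550.00 total_interest=$0.00
After 3 (year_end (apply 8% annual interest)): balance=$594.00 total_interest=$44.00
After 4 (year_end (apply 8% annual interest)): balance=$641.52 total_interest=$91.52
After 5 (month_end (apply 1% monthly interest)): balance=$647.93 total_interest=$97.93
After 6 (deposit($500)): balance=$1147.93 total_interest=$97.93
After 7 (month_end (apply 1% monthly interest)): balance=$1159.40 total_interest=$109.40
After 8 (withdraw($300)): balance=$859.40 total_interest=$109.40
After 9 (year_end (apply 8% annual interest)): balance=$928.15 total_interest=$178.15
After 10 (withdraw($50)): balance=$878.15 total_interest=$178.15
After 11 (deposit($1000)): balance=$1878.15 total_interest=$178.15
After 12 (month_end (apply 1% monthly interest)): balance=$1896.93 total_interest=$196.93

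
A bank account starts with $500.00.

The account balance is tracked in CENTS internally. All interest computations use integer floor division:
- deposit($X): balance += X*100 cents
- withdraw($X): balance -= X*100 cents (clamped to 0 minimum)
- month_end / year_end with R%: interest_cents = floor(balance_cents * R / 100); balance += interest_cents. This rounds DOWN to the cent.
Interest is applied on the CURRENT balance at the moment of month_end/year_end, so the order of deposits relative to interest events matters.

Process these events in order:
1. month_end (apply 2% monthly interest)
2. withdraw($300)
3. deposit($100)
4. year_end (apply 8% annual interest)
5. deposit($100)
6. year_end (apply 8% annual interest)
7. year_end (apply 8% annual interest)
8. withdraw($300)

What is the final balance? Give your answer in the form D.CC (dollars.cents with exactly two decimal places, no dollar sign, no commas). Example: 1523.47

Answer: 207.14

Derivation:
After 1 (month_end (apply 2% monthly interest)): balance=$510.00 total_interest=$10.00
After 2 (withdraw($300)): balance=$210.00 total_interest=$10.00
After 3 (deposit($100)): balance=$310.00 total_interest=$10.00
After 4 (year_end (apply 8% annual interest)): balance=$334.80 total_interest=$34.80
After 5 (deposit($100)): balance=$434.80 total_interest=$34.80
After 6 (year_end (apply 8% annual interest)): balance=$469.58 total_interest=$69.58
After 7 (year_end (apply 8% annual interest)): balance=$507.14 total_interest=$107.14
After 8 (withdraw($300)): balance=$207.14 total_interest=$107.14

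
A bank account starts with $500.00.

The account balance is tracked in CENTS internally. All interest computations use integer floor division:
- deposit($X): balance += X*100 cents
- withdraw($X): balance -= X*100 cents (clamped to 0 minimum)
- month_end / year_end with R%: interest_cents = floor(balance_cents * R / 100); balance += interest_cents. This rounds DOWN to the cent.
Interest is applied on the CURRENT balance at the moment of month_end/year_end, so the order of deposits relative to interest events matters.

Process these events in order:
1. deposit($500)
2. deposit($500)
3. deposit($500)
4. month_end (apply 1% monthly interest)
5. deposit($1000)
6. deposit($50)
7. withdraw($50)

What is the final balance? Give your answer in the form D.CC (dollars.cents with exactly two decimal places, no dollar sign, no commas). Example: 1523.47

Answer: 3020.00

Derivation:
After 1 (deposit($500)): balance=$1000.00 total_interest=$0.00
After 2 (deposit($500)): balance=$1500.00 total_interest=$0.00
After 3 (deposit($500)): balance=$2000.00 total_interest=$0.00
After 4 (month_end (apply 1% monthly interest)): balance=$2020.00 total_interest=$20.00
After 5 (deposit($1000)): balance=$3020.00 total_interest=$20.00
After 6 (deposit($50)): balance=$3070.00 total_interest=$20.00
After 7 (withdraw($50)): balance=$3020.00 total_interest=$20.00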